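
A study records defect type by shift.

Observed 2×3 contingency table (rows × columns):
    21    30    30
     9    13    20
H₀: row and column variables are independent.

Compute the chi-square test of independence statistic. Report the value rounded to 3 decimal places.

test statistic = 1.284

Row totals [81, 42], col totals [30, 43, 50], n=123
χ² = (21−19.76)²/19.76 + (30−28.32)²/28.32 + (30−32.93)²/32.93 + (9−10.24)²/10.24 + (13−14.68)²/14.68 + (20−17.07)²/17.07 = 1.2842
df = 2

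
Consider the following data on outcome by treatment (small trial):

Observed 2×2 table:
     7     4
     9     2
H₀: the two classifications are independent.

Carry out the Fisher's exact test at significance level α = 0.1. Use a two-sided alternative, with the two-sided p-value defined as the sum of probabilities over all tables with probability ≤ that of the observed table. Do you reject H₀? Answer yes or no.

Margins: r₁=11, r₂=11, c₁=16, c₂=6, n=22
p_obs = C(11,7)·C(11,9)/C(22,16); sum pmf over tables with pmf ≤ p_obs
p-value (two-sided) = 0.63512
At α=0.1: p ≥ α → fail to reject H₀

reject H₀: no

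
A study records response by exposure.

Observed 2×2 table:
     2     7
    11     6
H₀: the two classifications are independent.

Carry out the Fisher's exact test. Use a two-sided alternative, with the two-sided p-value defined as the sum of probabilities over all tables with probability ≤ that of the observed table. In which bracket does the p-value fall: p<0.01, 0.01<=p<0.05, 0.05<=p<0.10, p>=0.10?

Margins: r₁=9, r₂=17, c₁=13, c₂=13, n=26
p_obs = C(9,2)·C(17,11)/C(26,13); sum pmf over tables with pmf ≤ p_obs
p-value (two-sided) = 0.09684
→ bracket: 0.05<=p<0.10

p-value bracket: 0.05<=p<0.10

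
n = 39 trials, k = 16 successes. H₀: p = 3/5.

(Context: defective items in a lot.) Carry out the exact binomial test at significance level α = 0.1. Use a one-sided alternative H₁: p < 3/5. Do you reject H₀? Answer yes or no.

Exact binomial: n=39, k=16, p₀=3/5=0.6000
P(X≤16) from Σ C(n,i)·p₀^i·(1−p₀)^(n−i)
p-value (one-sided, H₁ less) = 0.01283
At α=0.1: p < α → reject H₀

reject H₀: yes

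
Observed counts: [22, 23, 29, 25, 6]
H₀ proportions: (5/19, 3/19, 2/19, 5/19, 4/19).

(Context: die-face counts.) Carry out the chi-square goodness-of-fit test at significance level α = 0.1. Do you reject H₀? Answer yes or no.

n = 105; E_i = n·p_i = [27.63, 16.58, 11.05, 27.63, 22.11]
χ² = (22−27.63)²/27.63 + (23−16.58)²/16.58 + (29−11.05)²/11.05 + (25−27.63)²/27.63 + (6−22.11)²/22.11 = 44.7622
df = 4
p-value (upper-tail) = 0.00000
At α=0.1: p < α → reject H₀

reject H₀: yes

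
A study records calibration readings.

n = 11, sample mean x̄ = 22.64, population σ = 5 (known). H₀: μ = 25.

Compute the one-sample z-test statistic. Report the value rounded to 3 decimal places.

test statistic = -1.565

SE = σ/√n = 5/√11 = 1.5076
z = (x̄−μ₀)/SE = (22.64−25)/1.5076 = -1.5654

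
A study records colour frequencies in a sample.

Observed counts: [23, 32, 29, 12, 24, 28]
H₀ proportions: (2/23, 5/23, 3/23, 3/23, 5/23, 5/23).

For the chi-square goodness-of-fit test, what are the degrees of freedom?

df = k − 1 = 6 − 1 = 5

degrees of freedom = 5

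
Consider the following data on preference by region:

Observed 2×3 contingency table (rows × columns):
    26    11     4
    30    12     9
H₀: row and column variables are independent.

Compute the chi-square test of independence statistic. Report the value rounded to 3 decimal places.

test statistic = 1.179

Row totals [41, 51], col totals [56, 23, 13], n=92
χ² = (26−24.96)²/24.96 + (11−10.25)²/10.25 + (4−5.79)²/5.79 + (30−31.04)²/31.04 + (12−12.75)²/12.75 + (9−7.21)²/7.21 = 1.1792
df = 2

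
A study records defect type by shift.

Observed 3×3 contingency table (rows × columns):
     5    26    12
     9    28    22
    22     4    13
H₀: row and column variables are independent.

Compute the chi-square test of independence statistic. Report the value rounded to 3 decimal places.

Row totals [43, 59, 39], col totals [36, 58, 47], n=141
χ² = (5−10.98)²/10.98 + (26−17.69)²/17.69 + (12−14.33)²/14.33 + (9−15.06)²/15.06 + (28−24.27)²/24.27 + (22−19.67)²/19.67 + (22−9.96)²/9.96 + (4−16.04)²/16.04 + (13−13.00)²/13.00 = 34.4372
df = 4

test statistic = 34.437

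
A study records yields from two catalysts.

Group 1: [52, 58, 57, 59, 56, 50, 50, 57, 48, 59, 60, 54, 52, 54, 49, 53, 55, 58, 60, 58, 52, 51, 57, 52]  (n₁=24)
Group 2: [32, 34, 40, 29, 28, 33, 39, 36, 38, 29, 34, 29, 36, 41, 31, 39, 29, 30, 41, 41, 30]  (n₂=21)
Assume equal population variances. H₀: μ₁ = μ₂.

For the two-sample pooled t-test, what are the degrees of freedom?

degrees of freedom = 43

df = n₁ + n₂ − 2 = 24 + 21 − 2 = 43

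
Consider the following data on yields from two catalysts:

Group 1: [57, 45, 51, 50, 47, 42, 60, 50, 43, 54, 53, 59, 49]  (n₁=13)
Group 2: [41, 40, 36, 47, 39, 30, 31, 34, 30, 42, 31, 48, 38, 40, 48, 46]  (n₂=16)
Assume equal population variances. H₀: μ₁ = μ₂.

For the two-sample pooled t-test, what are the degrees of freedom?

degrees of freedom = 27

df = n₁ + n₂ − 2 = 13 + 16 − 2 = 27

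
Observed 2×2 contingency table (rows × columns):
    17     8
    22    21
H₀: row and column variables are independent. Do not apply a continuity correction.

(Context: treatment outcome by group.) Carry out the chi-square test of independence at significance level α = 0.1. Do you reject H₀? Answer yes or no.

reject H₀: no

Row totals [25, 43], col totals [39, 29], n=68
χ² = (17−14.34)²/14.34 + (8−10.66)²/10.66 + (22−24.66)²/24.66 + (21−18.34)²/18.34 = 1.8323
df = 1
p-value (upper-tail) = 0.17586
At α=0.1: p ≥ α → fail to reject H₀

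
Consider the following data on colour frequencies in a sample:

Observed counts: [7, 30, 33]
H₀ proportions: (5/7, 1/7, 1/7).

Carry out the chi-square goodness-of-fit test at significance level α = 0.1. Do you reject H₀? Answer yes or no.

reject H₀: yes

n = 70; E_i = n·p_i = [50.00, 10.00, 10.00]
χ² = (7−50.00)²/50.00 + (30−10.00)²/10.00 + (33−10.00)²/10.00 = 129.8800
df = 2
p-value (upper-tail) = 0.00000
At α=0.1: p < α → reject H₀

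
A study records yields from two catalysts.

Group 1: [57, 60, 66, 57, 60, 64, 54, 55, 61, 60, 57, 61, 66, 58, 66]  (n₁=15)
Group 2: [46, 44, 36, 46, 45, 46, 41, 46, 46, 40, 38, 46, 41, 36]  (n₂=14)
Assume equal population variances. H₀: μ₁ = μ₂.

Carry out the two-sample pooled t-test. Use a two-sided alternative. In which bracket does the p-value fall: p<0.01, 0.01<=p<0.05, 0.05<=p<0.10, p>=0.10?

x̄₁=60.133, s₁=3.944, n₁=15
x̄₂=42.643, s₂=3.895, n₂=14
s_p² = [14·3.944² + 13·3.895²]/27 = 15.3684
SE = √(s_p²·(1/15+1/14)) = 1.4568
t = (60.133−42.643)/1.4568 = 12.0060
df = 27
p-value (two-sided) = 0.00000
→ bracket: p<0.01

p-value bracket: p<0.01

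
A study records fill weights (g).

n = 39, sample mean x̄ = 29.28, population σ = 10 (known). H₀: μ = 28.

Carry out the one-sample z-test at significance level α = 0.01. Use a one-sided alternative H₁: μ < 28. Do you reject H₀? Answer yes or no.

reject H₀: no

SE = σ/√n = 10/√39 = 1.6013
z = (x̄−μ₀)/SE = (29.28−28)/1.6013 = 0.7994
p-value (one-sided, H₁ less) = 0.78796
At α=0.01: p ≥ α → fail to reject H₀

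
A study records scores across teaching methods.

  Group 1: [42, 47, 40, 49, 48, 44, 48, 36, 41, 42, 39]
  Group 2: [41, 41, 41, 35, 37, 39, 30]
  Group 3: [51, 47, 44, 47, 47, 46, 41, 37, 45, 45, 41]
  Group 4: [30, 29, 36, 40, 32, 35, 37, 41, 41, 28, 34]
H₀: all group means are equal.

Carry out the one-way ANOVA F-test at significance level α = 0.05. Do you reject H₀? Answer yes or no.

reject H₀: yes

Group means [43.27, 37.71, 44.64, 34.82], grand mean 40.350
SSB = Σnᵢ(x̄ᵢ−x̄)² = 681.308; SSW = ΣΣ(x−x̄ᵢ)² = 649.792
MSB = 681.308/3 = 227.1026; MSW = 649.792/36 = 18.0498
F = MSB/MSW = 12.5820
df = (3, 36)
p-value (upper-tail) = 0.00001
At α=0.05: p < α → reject H₀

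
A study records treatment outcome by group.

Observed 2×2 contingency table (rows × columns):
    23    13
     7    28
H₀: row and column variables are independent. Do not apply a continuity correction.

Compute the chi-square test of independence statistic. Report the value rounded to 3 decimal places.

test statistic = 14.010

Row totals [36, 35], col totals [30, 41], n=71
χ² = (23−15.21)²/15.21 + (13−20.79)²/20.79 + (7−14.79)²/14.79 + (28−20.21)²/20.21 = 14.0098
df = 1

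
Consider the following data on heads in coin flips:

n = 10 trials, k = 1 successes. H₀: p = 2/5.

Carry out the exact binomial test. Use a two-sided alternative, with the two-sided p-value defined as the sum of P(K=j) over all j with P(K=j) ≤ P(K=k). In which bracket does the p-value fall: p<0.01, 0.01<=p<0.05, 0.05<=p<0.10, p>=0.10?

p-value bracket: 0.05<=p<0.10

Exact binomial: n=10, k=1, p₀=2/5=0.4000
P(X=j) = C(n,j)·p₀^j·(1−p₀)^(n−j); p = Σ P(X=j) over j with P(X=j) ≤ P(X=1)
p-value (two-sided) = 0.05865
→ bracket: 0.05<=p<0.10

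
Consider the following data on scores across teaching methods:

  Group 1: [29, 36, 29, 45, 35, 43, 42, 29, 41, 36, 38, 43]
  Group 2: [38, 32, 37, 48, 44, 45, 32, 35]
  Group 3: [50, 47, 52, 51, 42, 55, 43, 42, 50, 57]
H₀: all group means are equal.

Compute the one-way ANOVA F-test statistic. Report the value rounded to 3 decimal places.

Group means [37.17, 38.88, 48.90], grand mean 41.533
SSB = Σnᵢ(x̄ᵢ−x̄)² = 828.025; SSW = ΣΣ(x−x̄ᵢ)² = 889.442
MSB = 828.025/2 = 414.0125; MSW = 889.442/27 = 32.9423
F = MSB/MSW = 12.5678
df = (2, 27)

test statistic = 12.568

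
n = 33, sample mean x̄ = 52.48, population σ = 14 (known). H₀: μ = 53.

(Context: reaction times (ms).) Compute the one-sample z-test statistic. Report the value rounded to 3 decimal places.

test statistic = -0.213

SE = σ/√n = 14/√33 = 2.4371
z = (x̄−μ₀)/SE = (52.48−53)/2.4371 = -0.2134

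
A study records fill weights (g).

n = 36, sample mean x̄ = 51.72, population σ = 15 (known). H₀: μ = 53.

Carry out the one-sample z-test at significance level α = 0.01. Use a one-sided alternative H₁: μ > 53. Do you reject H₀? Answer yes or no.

SE = σ/√n = 15/√36 = 2.5000
z = (x̄−μ₀)/SE = (51.72−53)/2.5000 = -0.5120
p-value (one-sided, H₁ greater) = 0.69567
At α=0.01: p ≥ α → fail to reject H₀

reject H₀: no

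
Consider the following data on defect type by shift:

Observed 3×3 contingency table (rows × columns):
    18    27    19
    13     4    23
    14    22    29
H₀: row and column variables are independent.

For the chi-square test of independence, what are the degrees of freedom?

df = (r−1)(c−1) = (3−1)·(3−1) = 4

degrees of freedom = 4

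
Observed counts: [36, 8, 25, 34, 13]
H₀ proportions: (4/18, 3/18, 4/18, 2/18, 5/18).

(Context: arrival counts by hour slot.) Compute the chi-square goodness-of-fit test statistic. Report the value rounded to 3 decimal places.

n = 116; E_i = n·p_i = [25.78, 19.33, 25.78, 12.89, 32.22]
χ² = (36−25.78)²/25.78 + (8−19.33)²/19.33 + (25−25.78)²/25.78 + (34−12.89)²/12.89 + (13−32.22)²/32.22 = 56.7664
df = 4

test statistic = 56.766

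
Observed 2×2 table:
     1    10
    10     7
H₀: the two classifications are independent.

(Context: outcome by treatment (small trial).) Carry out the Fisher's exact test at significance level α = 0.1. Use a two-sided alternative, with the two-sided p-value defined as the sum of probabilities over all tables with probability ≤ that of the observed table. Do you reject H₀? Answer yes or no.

reject H₀: yes

Margins: r₁=11, r₂=17, c₁=11, c₂=17, n=28
p_obs = C(11,1)·C(17,10)/C(28,11); sum pmf over tables with pmf ≤ p_obs
p-value (two-sided) = 0.01612
At α=0.1: p < α → reject H₀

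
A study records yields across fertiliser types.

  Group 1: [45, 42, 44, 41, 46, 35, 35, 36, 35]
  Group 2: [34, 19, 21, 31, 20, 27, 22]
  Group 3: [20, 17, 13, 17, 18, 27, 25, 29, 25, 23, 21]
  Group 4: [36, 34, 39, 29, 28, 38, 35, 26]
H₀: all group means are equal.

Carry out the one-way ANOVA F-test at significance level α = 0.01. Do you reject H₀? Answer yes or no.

Group means [39.89, 24.86, 21.36, 33.12], grand mean 29.514
SSB = Σnᵢ(x̄ᵢ−x̄)² = 1955.576; SSW = ΣΣ(x−x̄ᵢ)² = 785.166
MSB = 1955.576/3 = 651.8588; MSW = 785.166/31 = 25.3280
F = MSB/MSW = 25.7367
df = (3, 31)
p-value (upper-tail) = 0.00000
At α=0.01: p < α → reject H₀

reject H₀: yes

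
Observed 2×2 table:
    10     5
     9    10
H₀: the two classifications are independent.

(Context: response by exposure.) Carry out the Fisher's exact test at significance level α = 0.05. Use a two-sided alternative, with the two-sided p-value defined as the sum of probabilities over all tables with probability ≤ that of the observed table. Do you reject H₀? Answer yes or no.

Margins: r₁=15, r₂=19, c₁=19, c₂=15, n=34
p_obs = C(15,10)·C(19,9)/C(34,19); sum pmf over tables with pmf ≤ p_obs
p-value (two-sided) = 0.31412
At α=0.05: p ≥ α → fail to reject H₀

reject H₀: no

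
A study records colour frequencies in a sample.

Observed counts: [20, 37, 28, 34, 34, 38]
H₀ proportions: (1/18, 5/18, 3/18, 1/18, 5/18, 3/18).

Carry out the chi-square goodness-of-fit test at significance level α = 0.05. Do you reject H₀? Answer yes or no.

n = 191; E_i = n·p_i = [10.61, 53.06, 31.83, 10.61, 53.06, 31.83]
χ² = (20−10.61)²/10.61 + (37−53.06)²/53.06 + (28−31.83)²/31.83 + (34−10.61)²/10.61 + (34−53.06)²/53.06 + (38−31.83)²/31.83 = 73.2199
df = 5
p-value (upper-tail) = 0.00000
At α=0.05: p < α → reject H₀

reject H₀: yes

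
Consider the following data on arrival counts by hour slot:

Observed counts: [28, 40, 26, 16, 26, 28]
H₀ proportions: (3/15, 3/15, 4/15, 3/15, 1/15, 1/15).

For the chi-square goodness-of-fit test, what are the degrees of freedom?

df = k − 1 = 6 − 1 = 5

degrees of freedom = 5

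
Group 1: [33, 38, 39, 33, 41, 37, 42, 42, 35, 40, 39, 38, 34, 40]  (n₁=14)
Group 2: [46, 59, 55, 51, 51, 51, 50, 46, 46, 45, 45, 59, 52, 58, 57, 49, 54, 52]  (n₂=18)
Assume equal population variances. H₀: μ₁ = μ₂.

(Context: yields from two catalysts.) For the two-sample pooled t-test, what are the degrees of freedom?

degrees of freedom = 30

df = n₁ + n₂ − 2 = 14 + 18 − 2 = 30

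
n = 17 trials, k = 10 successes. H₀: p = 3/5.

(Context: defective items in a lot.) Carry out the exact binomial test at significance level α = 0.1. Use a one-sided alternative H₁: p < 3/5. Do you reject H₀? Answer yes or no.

Exact binomial: n=17, k=10, p₀=3/5=0.6000
P(X≤10) from Σ C(n,i)·p₀^i·(1−p₀)^(n−i)
p-value (one-sided, H₁ less) = 0.55216
At α=0.1: p ≥ α → fail to reject H₀

reject H₀: no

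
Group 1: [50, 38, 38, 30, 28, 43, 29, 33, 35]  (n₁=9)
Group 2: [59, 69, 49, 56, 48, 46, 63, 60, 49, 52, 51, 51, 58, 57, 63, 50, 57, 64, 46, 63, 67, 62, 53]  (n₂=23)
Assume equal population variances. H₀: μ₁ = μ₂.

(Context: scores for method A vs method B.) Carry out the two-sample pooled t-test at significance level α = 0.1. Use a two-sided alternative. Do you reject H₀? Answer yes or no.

reject H₀: yes

x̄₁=36.000, s₁=7.176, n₁=9
x̄₂=56.217, s₂=6.875, n₂=23
s_p² = [8·7.176² + 22·6.875²]/30 = 48.3971
SE = √(s_p²·(1/9+1/23)) = 2.7353
t = (36.000−56.217)/2.7353 = -7.3914
df = 30
p-value (two-sided) = 0.00000
At α=0.1: p < α → reject H₀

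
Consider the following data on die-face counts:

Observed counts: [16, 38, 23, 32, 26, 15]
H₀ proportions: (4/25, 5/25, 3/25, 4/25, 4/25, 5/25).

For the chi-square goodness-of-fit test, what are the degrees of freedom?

degrees of freedom = 5

df = k − 1 = 6 − 1 = 5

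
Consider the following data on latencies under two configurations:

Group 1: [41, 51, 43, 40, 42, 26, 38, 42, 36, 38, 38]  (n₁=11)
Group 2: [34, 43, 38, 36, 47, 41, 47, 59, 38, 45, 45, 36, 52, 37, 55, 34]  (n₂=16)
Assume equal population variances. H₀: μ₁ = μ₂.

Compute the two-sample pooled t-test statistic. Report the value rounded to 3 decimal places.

x̄₁=39.545, s₁=6.006, n₁=11
x̄₂=42.938, s₂=7.620, n₂=16
s_p² = [10·6.006² + 15·7.620²]/25 = 49.2666
SE = √(s_p²·(1/11+1/16)) = 2.7492
t = (39.545−42.938)/2.7492 = -1.2338
df = 25

test statistic = -1.234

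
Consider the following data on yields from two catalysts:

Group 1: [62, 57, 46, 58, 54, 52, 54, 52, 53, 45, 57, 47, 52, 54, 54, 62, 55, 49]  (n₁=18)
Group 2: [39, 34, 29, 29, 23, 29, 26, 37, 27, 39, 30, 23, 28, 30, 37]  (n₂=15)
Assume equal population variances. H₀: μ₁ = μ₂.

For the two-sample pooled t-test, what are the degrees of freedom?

degrees of freedom = 31

df = n₁ + n₂ − 2 = 18 + 15 − 2 = 31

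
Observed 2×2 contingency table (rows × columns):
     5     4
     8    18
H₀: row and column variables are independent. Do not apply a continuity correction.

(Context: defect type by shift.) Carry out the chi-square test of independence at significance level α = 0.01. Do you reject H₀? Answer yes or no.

reject H₀: no

Row totals [9, 26], col totals [13, 22], n=35
χ² = (5−3.34)²/3.34 + (4−5.66)²/5.66 + (8−9.66)²/9.66 + (18−16.34)²/16.34 = 1.7593
df = 1
p-value (upper-tail) = 0.18471
At α=0.01: p ≥ α → fail to reject H₀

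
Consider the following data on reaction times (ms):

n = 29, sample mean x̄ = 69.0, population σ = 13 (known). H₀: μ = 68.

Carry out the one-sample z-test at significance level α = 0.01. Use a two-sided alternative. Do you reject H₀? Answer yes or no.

SE = σ/√n = 13/√29 = 2.4140
z = (x̄−μ₀)/SE = (69.0−68)/2.4140 = 0.4142
p-value (two-sided) = 0.67870
At α=0.01: p ≥ α → fail to reject H₀

reject H₀: no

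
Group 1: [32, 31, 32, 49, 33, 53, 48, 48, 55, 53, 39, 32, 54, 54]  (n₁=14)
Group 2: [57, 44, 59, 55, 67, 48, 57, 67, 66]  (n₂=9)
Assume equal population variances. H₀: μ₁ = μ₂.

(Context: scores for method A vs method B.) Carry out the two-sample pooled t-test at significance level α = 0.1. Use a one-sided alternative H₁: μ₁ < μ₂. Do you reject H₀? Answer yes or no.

x̄₁=43.786, s₁=9.947, n₁=14
x̄₂=57.778, s₂=8.167, n₂=9
s_p² = [13·9.947² + 8·8.167²]/21 = 86.6625
SE = √(s_p²·(1/14+1/9)) = 3.9774
t = (43.786−57.778)/3.9774 = -3.5179
df = 21
p-value (one-sided, H₁ less) = 0.00102
At α=0.1: p < α → reject H₀

reject H₀: yes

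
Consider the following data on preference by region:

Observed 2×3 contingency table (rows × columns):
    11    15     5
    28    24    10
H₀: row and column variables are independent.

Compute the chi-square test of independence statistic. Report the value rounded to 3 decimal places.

Row totals [31, 62], col totals [39, 39, 15], n=93
χ² = (11−13.00)²/13.00 + (15−13.00)²/13.00 + (5−5.00)²/5.00 + (28−26.00)²/26.00 + (24−26.00)²/26.00 + (10−10.00)²/10.00 = 0.9231
df = 2

test statistic = 0.923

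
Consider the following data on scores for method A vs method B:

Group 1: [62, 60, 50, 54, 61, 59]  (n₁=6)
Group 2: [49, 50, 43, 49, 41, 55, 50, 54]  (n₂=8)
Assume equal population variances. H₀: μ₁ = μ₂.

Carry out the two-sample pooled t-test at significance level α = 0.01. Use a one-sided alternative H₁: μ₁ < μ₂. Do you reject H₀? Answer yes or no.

x̄₁=57.667, s₁=4.676, n₁=6
x̄₂=48.875, s₂=4.824, n₂=8
s_p² = [5·4.676² + 7·4.824²]/12 = 22.6840
SE = √(s_p²·(1/6+1/8)) = 2.5722
t = (57.667−48.875)/2.5722 = 3.4180
df = 12
p-value (one-sided, H₁ less) = 0.99745
At α=0.01: p ≥ α → fail to reject H₀

reject H₀: no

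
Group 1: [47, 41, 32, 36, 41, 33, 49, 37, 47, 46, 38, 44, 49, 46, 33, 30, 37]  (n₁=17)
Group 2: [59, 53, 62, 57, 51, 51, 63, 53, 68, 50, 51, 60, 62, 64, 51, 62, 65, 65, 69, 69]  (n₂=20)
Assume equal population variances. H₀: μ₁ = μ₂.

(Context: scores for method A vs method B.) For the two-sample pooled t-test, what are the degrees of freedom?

df = n₁ + n₂ − 2 = 17 + 20 − 2 = 35

degrees of freedom = 35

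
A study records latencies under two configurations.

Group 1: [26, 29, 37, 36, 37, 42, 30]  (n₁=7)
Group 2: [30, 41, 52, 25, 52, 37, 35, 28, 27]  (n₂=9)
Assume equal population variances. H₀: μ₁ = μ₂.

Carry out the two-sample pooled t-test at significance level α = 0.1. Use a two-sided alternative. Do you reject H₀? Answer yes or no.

x̄₁=33.857, s₁=5.640, n₁=7
x̄₂=36.333, s₂=10.247, n₂=9
s_p² = [6·5.640² + 8·10.247²]/14 = 73.6327
SE = √(s_p²·(1/7+1/9)) = 4.3244
t = (33.857−36.333)/4.3244 = -0.5726
df = 14
p-value (two-sided) = 0.57599
At α=0.1: p ≥ α → fail to reject H₀

reject H₀: no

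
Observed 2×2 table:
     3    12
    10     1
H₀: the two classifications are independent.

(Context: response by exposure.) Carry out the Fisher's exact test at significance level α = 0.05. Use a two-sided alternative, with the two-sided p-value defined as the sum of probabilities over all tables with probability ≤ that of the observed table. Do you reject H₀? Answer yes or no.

Margins: r₁=15, r₂=11, c₁=13, c₂=13, n=26
p_obs = C(15,3)·C(11,10)/C(26,13); sum pmf over tables with pmf ≤ p_obs
p-value (two-sided) = 0.00098
At α=0.05: p < α → reject H₀

reject H₀: yes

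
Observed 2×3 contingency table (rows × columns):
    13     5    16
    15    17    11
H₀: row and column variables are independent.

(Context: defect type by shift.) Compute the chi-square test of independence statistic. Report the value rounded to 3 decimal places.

Row totals [34, 43], col totals [28, 22, 27], n=77
χ² = (13−12.36)²/12.36 + (5−9.71)²/9.71 + (16−11.92)²/11.92 + (15−15.64)²/15.64 + (17−12.29)²/12.29 + (11−15.08)²/15.08 = 6.6532
df = 2

test statistic = 6.653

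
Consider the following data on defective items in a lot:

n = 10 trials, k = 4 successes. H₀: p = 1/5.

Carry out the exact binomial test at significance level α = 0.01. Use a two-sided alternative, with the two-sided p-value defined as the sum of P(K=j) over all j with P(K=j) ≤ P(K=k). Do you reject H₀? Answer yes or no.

Exact binomial: n=10, k=4, p₀=1/5=0.2000
P(X=j) = C(n,j)·p₀^j·(1−p₀)^(n−j); p = Σ P(X=j) over j with P(X=j) ≤ P(X=4)
p-value (two-sided) = 0.12087
At α=0.01: p ≥ α → fail to reject H₀

reject H₀: no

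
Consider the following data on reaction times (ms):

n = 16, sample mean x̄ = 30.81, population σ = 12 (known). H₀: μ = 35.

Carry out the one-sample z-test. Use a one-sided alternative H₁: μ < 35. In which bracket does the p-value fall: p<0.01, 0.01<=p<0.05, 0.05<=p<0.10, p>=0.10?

p-value bracket: 0.05<=p<0.10

SE = σ/√n = 12/√16 = 3.0000
z = (x̄−μ₀)/SE = (30.81−35)/3.0000 = -1.3967
p-value (one-sided, H₁ less) = 0.08126
→ bracket: 0.05<=p<0.10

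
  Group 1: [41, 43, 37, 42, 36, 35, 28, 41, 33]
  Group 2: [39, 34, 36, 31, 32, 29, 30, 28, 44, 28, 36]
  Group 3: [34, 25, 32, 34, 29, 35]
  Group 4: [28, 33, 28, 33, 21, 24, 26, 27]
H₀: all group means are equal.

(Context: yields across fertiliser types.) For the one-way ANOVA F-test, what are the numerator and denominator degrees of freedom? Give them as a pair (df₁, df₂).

degrees of freedom = [3, 30]

k = 4 groups, N = 34 total
df = (k−1, N−k) = (4−1, 34−4) = (3, 30)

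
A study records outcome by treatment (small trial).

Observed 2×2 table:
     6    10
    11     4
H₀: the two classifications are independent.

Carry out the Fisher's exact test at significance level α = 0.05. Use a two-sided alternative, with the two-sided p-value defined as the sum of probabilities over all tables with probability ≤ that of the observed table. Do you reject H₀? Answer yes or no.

Margins: r₁=16, r₂=15, c₁=17, c₂=14, n=31
p_obs = C(16,6)·C(15,11)/C(31,17); sum pmf over tables with pmf ≤ p_obs
p-value (two-sided) = 0.07317
At α=0.05: p ≥ α → fail to reject H₀

reject H₀: no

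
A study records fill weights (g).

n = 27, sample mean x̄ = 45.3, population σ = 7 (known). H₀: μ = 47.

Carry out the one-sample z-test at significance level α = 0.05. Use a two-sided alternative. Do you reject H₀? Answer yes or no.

reject H₀: no

SE = σ/√n = 7/√27 = 1.3472
z = (x̄−μ₀)/SE = (45.3−47)/1.3472 = -1.2619
p-value (two-sided) = 0.20698
At α=0.05: p ≥ α → fail to reject H₀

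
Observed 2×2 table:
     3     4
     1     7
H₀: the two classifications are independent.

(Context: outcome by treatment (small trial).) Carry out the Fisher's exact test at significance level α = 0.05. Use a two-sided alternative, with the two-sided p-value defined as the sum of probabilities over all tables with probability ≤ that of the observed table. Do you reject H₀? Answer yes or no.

reject H₀: no

Margins: r₁=7, r₂=8, c₁=4, c₂=11, n=15
p_obs = C(7,3)·C(8,1)/C(15,4); sum pmf over tables with pmf ≤ p_obs
p-value (two-sided) = 0.28205
At α=0.05: p ≥ α → fail to reject H₀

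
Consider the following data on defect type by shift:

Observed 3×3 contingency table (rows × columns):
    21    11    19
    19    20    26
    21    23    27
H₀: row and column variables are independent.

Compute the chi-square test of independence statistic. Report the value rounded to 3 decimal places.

test statistic = 2.966

Row totals [51, 65, 71], col totals [61, 54, 72], n=187
χ² = (21−16.64)²/16.64 + (11−14.73)²/14.73 + (19−19.64)²/19.64 + (19−21.20)²/21.20 + (20−18.77)²/18.77 + (26−25.03)²/25.03 + (21−23.16)²/23.16 + (23−20.50)²/20.50 + (27−27.34)²/27.34 = 2.9657
df = 4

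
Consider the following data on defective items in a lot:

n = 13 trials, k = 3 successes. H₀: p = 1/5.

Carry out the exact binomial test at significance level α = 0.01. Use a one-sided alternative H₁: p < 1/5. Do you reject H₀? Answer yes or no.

reject H₀: no

Exact binomial: n=13, k=3, p₀=1/5=0.2000
P(X≤3) from Σ C(n,i)·p₀^i·(1−p₀)^(n−i)
p-value (one-sided, H₁ less) = 0.74732
At α=0.01: p ≥ α → fail to reject H₀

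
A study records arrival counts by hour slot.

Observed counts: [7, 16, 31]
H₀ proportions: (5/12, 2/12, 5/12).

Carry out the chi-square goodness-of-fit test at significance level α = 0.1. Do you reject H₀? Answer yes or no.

reject H₀: yes

n = 54; E_i = n·p_i = [22.50, 9.00, 22.50]
χ² = (7−22.50)²/22.50 + (16−9.00)²/9.00 + (31−22.50)²/22.50 = 19.3333
df = 2
p-value (upper-tail) = 0.00006
At α=0.1: p < α → reject H₀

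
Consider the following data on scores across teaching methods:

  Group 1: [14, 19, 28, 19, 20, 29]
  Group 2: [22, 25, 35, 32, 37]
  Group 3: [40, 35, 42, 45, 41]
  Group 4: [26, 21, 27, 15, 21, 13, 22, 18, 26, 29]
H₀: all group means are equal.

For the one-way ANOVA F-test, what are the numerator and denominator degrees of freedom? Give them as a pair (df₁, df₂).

k = 4 groups, N = 26 total
df = (k−1, N−k) = (4−1, 26−4) = (3, 22)

degrees of freedom = [3, 22]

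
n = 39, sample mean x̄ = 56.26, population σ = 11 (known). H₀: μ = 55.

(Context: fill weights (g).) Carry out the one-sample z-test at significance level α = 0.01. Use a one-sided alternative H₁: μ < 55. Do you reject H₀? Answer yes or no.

reject H₀: no

SE = σ/√n = 11/√39 = 1.7614
z = (x̄−μ₀)/SE = (56.26−55)/1.7614 = 0.7153
p-value (one-sided, H₁ less) = 0.76280
At α=0.01: p ≥ α → fail to reject H₀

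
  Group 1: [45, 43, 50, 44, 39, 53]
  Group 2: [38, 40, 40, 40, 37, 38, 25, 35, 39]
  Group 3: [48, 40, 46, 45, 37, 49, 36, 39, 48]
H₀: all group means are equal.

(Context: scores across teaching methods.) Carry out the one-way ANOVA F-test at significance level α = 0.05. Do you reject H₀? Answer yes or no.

Group means [45.67, 36.89, 43.11], grand mean 41.417
SSB = Σnᵢ(x̄ᵢ−x̄)² = 318.722; SSW = ΣΣ(x−x̄ᵢ)² = 517.111
MSB = 318.722/2 = 159.3611; MSW = 517.111/21 = 24.6243
F = MSB/MSW = 6.4717
df = (2, 21)
p-value (upper-tail) = 0.00646
At α=0.05: p < α → reject H₀

reject H₀: yes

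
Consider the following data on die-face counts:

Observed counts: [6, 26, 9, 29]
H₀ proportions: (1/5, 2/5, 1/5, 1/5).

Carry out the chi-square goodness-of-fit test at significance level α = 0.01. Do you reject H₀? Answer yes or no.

reject H₀: yes

n = 70; E_i = n·p_i = [14.00, 28.00, 14.00, 14.00]
χ² = (6−14.00)²/14.00 + (26−28.00)²/28.00 + (9−14.00)²/14.00 + (29−14.00)²/14.00 = 22.5714
df = 3
p-value (upper-tail) = 0.00005
At α=0.01: p < α → reject H₀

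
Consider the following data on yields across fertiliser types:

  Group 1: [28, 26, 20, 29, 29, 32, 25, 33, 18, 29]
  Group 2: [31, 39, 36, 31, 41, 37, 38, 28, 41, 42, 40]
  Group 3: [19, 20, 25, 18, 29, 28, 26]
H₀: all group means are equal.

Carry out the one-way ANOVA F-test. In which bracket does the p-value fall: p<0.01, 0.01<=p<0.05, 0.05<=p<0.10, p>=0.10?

p-value bracket: p<0.01

Group means [26.90, 36.73, 23.57], grand mean 29.929
SSB = Σnᵢ(x̄ᵢ−x̄)² = 883.061; SSW = ΣΣ(x−x̄ᵢ)² = 554.796
MSB = 883.061/2 = 441.5305; MSW = 554.796/25 = 22.1918
F = MSB/MSW = 19.8961
df = (2, 25)
p-value (upper-tail) = 0.00001
→ bracket: p<0.01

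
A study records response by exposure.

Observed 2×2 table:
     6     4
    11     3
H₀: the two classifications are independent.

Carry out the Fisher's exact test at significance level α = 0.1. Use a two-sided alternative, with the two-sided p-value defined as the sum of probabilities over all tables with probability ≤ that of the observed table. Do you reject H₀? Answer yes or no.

Margins: r₁=10, r₂=14, c₁=17, c₂=7, n=24
p_obs = C(10,6)·C(14,11)/C(24,17); sum pmf over tables with pmf ≤ p_obs
p-value (two-sided) = 0.39264
At α=0.1: p ≥ α → fail to reject H₀

reject H₀: no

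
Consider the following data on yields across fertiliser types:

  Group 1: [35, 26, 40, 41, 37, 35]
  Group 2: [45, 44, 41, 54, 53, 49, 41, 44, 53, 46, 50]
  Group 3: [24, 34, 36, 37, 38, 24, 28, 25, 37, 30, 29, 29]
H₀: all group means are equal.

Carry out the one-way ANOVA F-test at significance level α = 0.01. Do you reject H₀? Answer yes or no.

Group means [35.67, 47.27, 30.92], grand mean 38.103
SSB = Σnᵢ(x̄ᵢ−x̄)² = 1580.258; SSW = ΣΣ(x−x̄ᵢ)² = 678.432
MSB = 1580.258/2 = 790.1289; MSW = 678.432/26 = 26.0935
F = MSB/MSW = 30.2806
df = (2, 26)
p-value (upper-tail) = 0.00000
At α=0.01: p < α → reject H₀

reject H₀: yes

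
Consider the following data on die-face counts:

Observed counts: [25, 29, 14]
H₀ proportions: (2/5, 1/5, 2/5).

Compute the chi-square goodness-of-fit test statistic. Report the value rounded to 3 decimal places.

n = 68; E_i = n·p_i = [27.20, 13.60, 27.20]
χ² = (25−27.20)²/27.20 + (29−13.60)²/13.60 + (14−27.20)²/27.20 = 24.0221
df = 2

test statistic = 24.022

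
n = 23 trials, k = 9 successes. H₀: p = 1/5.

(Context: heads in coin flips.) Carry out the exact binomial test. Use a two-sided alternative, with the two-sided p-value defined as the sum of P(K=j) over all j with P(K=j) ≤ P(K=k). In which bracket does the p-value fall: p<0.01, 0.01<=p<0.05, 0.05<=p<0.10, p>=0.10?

Exact binomial: n=23, k=9, p₀=1/5=0.2000
P(X=j) = C(n,j)·p₀^j·(1−p₀)^(n−j); p = Σ P(X=j) over j with P(X=j) ≤ P(X=9)
p-value (two-sided) = 0.03325
→ bracket: 0.01<=p<0.05

p-value bracket: 0.01<=p<0.05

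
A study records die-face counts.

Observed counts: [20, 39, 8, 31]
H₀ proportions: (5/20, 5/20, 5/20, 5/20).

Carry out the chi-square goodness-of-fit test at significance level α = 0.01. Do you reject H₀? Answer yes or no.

reject H₀: yes

n = 98; E_i = n·p_i = [24.50, 24.50, 24.50, 24.50]
χ² = (20−24.50)²/24.50 + (39−24.50)²/24.50 + (8−24.50)²/24.50 + (31−24.50)²/24.50 = 22.2449
df = 3
p-value (upper-tail) = 0.00006
At α=0.01: p < α → reject H₀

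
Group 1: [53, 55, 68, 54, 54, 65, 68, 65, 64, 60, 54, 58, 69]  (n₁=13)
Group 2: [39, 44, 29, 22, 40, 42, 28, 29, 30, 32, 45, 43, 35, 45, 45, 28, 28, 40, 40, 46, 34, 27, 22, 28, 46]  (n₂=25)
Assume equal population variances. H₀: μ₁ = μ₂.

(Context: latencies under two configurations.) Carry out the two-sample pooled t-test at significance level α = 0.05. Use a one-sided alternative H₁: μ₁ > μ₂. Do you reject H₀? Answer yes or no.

x̄₁=60.538, s₁=6.173, n₁=13
x̄₂=35.480, s₂=7.975, n₂=25
s_p² = [12·6.173² + 24·7.975²]/36 = 55.0964
SE = √(s_p²·(1/13+1/25)) = 2.5381
t = (60.538−35.480)/2.5381 = 9.8729
df = 36
p-value (one-sided, H₁ greater) = 0.00000
At α=0.05: p < α → reject H₀

reject H₀: yes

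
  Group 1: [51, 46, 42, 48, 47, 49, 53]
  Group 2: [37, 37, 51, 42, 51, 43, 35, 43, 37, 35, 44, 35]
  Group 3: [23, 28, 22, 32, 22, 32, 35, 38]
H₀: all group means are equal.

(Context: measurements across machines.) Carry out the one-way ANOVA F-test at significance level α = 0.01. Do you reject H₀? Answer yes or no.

Group means [48.00, 40.83, 29.00], grand mean 39.185
SSB = Σnᵢ(x̄ᵢ−x̄)² = 1406.407; SSW = ΣΣ(x−x̄ᵢ)² = 719.667
MSB = 1406.407/2 = 703.2037; MSW = 719.667/24 = 29.9861
F = MSB/MSW = 23.4510
df = (2, 24)
p-value (upper-tail) = 0.00000
At α=0.01: p < α → reject H₀

reject H₀: yes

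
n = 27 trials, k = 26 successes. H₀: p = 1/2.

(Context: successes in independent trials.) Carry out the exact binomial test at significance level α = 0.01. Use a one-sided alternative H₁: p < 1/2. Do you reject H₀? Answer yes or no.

reject H₀: no

Exact binomial: n=27, k=26, p₀=1/2=0.5000
P(X≤26) from Σ C(n,i)·p₀^i·(1−p₀)^(n−i)
p-value (one-sided, H₁ less) = 1.00000
At α=0.01: p ≥ α → fail to reject H₀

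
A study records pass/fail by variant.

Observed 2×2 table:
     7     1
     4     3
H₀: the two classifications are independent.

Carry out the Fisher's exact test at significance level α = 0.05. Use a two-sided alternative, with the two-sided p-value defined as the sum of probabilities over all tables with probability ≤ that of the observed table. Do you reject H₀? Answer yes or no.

reject H₀: no

Margins: r₁=8, r₂=7, c₁=11, c₂=4, n=15
p_obs = C(8,7)·C(7,4)/C(15,11); sum pmf over tables with pmf ≤ p_obs
p-value (two-sided) = 0.28205
At α=0.05: p ≥ α → fail to reject H₀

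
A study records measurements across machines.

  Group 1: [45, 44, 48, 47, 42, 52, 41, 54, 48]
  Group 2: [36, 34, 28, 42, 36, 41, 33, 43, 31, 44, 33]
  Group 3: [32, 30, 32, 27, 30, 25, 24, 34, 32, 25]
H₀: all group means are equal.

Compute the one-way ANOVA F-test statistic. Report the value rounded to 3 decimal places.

Group means [46.78, 36.45, 29.10], grand mean 37.100
SSB = Σnᵢ(x̄ᵢ−x̄)² = 1487.517; SSW = ΣΣ(x−x̄ᵢ)² = 547.183
MSB = 1487.517/2 = 743.7586; MSW = 547.183/27 = 20.2660
F = MSB/MSW = 36.6998
df = (2, 27)

test statistic = 36.700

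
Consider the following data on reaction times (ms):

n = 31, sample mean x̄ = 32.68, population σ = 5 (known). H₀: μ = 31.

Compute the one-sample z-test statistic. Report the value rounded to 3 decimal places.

test statistic = 1.871

SE = σ/√n = 5/√31 = 0.8980
z = (x̄−μ₀)/SE = (32.68−31)/0.8980 = 1.8708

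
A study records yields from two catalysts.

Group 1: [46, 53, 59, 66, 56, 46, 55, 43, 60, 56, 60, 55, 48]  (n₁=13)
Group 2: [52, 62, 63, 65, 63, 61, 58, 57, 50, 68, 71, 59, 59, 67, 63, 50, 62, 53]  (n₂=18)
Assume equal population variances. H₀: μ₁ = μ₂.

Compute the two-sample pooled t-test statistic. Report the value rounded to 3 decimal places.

test statistic = -2.646

x̄₁=54.077, s₁=6.689, n₁=13
x̄₂=60.167, s₂=6.051, n₂=18
s_p² = [12·6.689² + 17·6.051²]/29 = 39.9801
SE = √(s_p²·(1/13+1/18)) = 2.3014
t = (54.077−60.167)/2.3014 = -2.6461
df = 29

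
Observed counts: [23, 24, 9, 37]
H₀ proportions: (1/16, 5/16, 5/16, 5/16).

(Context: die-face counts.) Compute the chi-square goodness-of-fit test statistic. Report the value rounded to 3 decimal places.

test statistic = 67.723

n = 93; E_i = n·p_i = [5.81, 29.06, 29.06, 29.06]
χ² = (23−5.81)²/5.81 + (24−29.06)²/29.06 + (9−29.06)²/29.06 + (37−29.06)²/29.06 = 67.7226
df = 3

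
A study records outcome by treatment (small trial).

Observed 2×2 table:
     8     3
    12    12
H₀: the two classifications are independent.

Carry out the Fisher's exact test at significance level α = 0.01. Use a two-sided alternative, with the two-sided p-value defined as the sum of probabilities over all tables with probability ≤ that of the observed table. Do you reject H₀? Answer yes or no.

reject H₀: no

Margins: r₁=11, r₂=24, c₁=20, c₂=15, n=35
p_obs = C(11,8)·C(24,12)/C(35,20); sum pmf over tables with pmf ≤ p_obs
p-value (two-sided) = 0.28142
At α=0.01: p ≥ α → fail to reject H₀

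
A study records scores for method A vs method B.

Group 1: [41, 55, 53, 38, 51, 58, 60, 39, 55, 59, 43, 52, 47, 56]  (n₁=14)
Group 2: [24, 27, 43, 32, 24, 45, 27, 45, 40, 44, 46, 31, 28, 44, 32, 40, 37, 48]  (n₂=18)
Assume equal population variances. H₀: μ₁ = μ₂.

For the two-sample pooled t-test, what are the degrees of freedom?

df = n₁ + n₂ − 2 = 14 + 18 − 2 = 30

degrees of freedom = 30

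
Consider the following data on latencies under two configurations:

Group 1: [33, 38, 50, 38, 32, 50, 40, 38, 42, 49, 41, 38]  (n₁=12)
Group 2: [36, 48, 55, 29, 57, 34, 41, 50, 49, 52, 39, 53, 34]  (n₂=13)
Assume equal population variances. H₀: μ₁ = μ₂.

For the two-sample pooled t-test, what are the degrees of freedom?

df = n₁ + n₂ − 2 = 12 + 13 − 2 = 23

degrees of freedom = 23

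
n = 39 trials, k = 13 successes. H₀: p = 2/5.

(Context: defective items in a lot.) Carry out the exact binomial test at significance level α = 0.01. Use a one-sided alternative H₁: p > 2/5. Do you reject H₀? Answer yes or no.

Exact binomial: n=39, k=13, p₀=2/5=0.4000
P(X≥13) from Σ C(n,i)·p₀^i·(1−p₀)^(n−i)
p-value (one-sided, H₁ greater) = 0.84463
At α=0.01: p ≥ α → fail to reject H₀

reject H₀: no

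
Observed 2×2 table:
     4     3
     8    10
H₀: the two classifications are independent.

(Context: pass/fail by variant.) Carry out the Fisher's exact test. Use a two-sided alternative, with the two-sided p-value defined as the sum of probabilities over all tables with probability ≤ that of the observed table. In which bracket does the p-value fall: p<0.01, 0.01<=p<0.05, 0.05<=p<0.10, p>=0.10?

Margins: r₁=7, r₂=18, c₁=12, c₂=13, n=25
p_obs = C(7,4)·C(18,8)/C(25,12); sum pmf over tables with pmf ≤ p_obs
p-value (two-sided) = 0.67277
→ bracket: p>=0.10

p-value bracket: p>=0.10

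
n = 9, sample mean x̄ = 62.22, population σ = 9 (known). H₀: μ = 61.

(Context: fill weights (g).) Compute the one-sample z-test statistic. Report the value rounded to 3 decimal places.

SE = σ/√n = 9/√9 = 3.0000
z = (x̄−μ₀)/SE = (62.22−61)/3.0000 = 0.4067

test statistic = 0.407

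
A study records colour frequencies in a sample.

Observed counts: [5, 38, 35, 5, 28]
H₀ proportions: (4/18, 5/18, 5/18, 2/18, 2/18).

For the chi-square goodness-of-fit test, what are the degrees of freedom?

df = k − 1 = 5 − 1 = 4

degrees of freedom = 4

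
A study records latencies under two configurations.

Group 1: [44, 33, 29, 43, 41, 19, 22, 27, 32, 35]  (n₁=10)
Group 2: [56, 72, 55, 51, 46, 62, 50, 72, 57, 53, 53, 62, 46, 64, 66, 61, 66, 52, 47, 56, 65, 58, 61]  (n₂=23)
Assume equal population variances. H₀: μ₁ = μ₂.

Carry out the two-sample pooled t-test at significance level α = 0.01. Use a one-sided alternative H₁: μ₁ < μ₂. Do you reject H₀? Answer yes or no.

x̄₁=32.500, s₁=8.541, n₁=10
x̄₂=57.870, s₂=7.630, n₂=23
s_p² = [9·8.541² + 22·7.630²]/31 = 62.4874
SE = √(s_p²·(1/10+1/23)) = 2.9943
t = (32.500−57.870)/2.9943 = -8.4727
df = 31
p-value (one-sided, H₁ less) = 0.00000
At α=0.01: p < α → reject H₀

reject H₀: yes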